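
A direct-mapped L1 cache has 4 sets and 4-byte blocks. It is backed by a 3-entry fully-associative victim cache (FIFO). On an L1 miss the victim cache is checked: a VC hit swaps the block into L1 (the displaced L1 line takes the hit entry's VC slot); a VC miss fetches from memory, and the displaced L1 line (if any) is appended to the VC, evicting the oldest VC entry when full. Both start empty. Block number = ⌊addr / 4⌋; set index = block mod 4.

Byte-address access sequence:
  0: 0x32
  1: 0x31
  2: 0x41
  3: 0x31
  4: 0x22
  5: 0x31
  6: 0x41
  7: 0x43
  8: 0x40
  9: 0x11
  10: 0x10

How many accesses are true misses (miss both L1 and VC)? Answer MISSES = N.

  [0] addr=0x32 blk=12 s=0: MISS | VC []
  [1] addr=0x31 blk=12 s=0: L1-HIT | VC []
  [2] addr=0x41 blk=16 s=0: MISS | VC [12]
  [3] addr=0x31 blk=12 s=0: VC-HIT | VC [16]
  [4] addr=0x22 blk=8 s=0: MISS | VC [16, 12]
  [5] addr=0x31 blk=12 s=0: VC-HIT | VC [16, 8]
  [6] addr=0x41 blk=16 s=0: VC-HIT | VC [12, 8]
  [7] addr=0x43 blk=16 s=0: L1-HIT | VC [12, 8]
  [8] addr=0x40 blk=16 s=0: L1-HIT | VC [12, 8]
  [9] addr=0x11 blk=4 s=0: MISS | VC [12, 8, 16]
  [10] addr=0x10 blk=4 s=0: L1-HIT | VC [12, 8, 16]

MISSES = 4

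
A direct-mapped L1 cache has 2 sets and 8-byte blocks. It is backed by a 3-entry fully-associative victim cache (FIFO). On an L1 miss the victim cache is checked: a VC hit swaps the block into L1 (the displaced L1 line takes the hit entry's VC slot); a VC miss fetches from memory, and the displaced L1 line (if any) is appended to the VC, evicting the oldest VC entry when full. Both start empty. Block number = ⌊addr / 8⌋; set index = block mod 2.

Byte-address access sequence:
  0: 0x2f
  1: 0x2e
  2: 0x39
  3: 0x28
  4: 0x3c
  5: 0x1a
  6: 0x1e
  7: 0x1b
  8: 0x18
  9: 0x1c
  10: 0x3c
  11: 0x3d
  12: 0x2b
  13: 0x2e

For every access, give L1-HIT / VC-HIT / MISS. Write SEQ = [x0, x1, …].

0: 0x2f (blk 5, set 1) → MISS  vc=[]
1: 0x2e (blk 5, set 1) → L1-HIT  vc=[]
2: 0x39 (blk 7, set 1) → MISS  vc=[5]
3: 0x28 (blk 5, set 1) → VC-HIT  vc=[7]
4: 0x3c (blk 7, set 1) → VC-HIT  vc=[5]
5: 0x1a (blk 3, set 1) → MISS  vc=[5, 7]
6: 0x1e (blk 3, set 1) → L1-HIT  vc=[5, 7]
7: 0x1b (blk 3, set 1) → L1-HIT  vc=[5, 7]
8: 0x18 (blk 3, set 1) → L1-HIT  vc=[5, 7]
9: 0x1c (blk 3, set 1) → L1-HIT  vc=[5, 7]
10: 0x3c (blk 7, set 1) → VC-HIT  vc=[5, 3]
11: 0x3d (blk 7, set 1) → L1-HIT  vc=[5, 3]
12: 0x2b (blk 5, set 1) → VC-HIT  vc=[7, 3]
13: 0x2e (blk 5, set 1) → L1-HIT  vc=[7, 3]

SEQ = [MISS, L1-HIT, MISS, VC-HIT, VC-HIT, MISS, L1-HIT, L1-HIT, L1-HIT, L1-HIT, VC-HIT, L1-HIT, VC-HIT, L1-HIT]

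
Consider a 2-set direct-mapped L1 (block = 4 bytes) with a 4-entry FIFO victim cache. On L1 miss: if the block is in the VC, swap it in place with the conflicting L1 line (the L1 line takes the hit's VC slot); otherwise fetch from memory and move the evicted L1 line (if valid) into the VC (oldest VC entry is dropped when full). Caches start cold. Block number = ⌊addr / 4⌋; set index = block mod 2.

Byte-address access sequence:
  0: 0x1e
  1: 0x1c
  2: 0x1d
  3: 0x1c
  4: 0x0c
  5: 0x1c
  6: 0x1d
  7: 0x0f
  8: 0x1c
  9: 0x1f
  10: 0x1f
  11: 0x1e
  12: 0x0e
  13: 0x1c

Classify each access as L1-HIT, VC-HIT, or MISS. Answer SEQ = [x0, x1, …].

SEQ = [MISS, L1-HIT, L1-HIT, L1-HIT, MISS, VC-HIT, L1-HIT, VC-HIT, VC-HIT, L1-HIT, L1-HIT, L1-HIT, VC-HIT, VC-HIT]

0: 0x1e (blk 7, set 1) → MISS  vc=[]
1: 0x1c (blk 7, set 1) → L1-HIT  vc=[]
2: 0x1d (blk 7, set 1) → L1-HIT  vc=[]
3: 0x1c (blk 7, set 1) → L1-HIT  vc=[]
4: 0xc (blk 3, set 1) → MISS  vc=[7]
5: 0x1c (blk 7, set 1) → VC-HIT  vc=[3]
6: 0x1d (blk 7, set 1) → L1-HIT  vc=[3]
7: 0xf (blk 3, set 1) → VC-HIT  vc=[7]
8: 0x1c (blk 7, set 1) → VC-HIT  vc=[3]
9: 0x1f (blk 7, set 1) → L1-HIT  vc=[3]
10: 0x1f (blk 7, set 1) → L1-HIT  vc=[3]
11: 0x1e (blk 7, set 1) → L1-HIT  vc=[3]
12: 0xe (blk 3, set 1) → VC-HIT  vc=[7]
13: 0x1c (blk 7, set 1) → VC-HIT  vc=[3]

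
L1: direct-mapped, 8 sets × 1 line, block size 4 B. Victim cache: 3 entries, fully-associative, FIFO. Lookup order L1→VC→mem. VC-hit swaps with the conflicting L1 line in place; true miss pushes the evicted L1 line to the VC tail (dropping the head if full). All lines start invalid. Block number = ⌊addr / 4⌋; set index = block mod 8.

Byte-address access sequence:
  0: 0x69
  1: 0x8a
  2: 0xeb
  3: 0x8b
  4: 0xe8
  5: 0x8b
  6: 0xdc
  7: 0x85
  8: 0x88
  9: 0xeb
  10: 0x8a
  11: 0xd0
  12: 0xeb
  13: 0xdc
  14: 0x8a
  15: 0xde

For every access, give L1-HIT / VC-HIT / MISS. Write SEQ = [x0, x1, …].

#0 0x69→b26/s2 MISS; vc=[]
#1 0x8a→b34/s2 MISS; vc=[26]
#2 0xeb→b58/s2 MISS; vc=[26,34]
#3 0x8b→b34/s2 VC-HIT; vc=[26,58]
#4 0xe8→b58/s2 VC-HIT; vc=[26,34]
#5 0x8b→b34/s2 VC-HIT; vc=[26,58]
#6 0xdc→b55/s7 MISS; vc=[26,58]
#7 0x85→b33/s1 MISS; vc=[26,58]
#8 0x88→b34/s2 L1-HIT; vc=[26,58]
#9 0xeb→b58/s2 VC-HIT; vc=[26,34]
#10 0x8a→b34/s2 VC-HIT; vc=[26,58]
#11 0xd0→b52/s4 MISS; vc=[26,58]
#12 0xeb→b58/s2 VC-HIT; vc=[26,34]
#13 0xdc→b55/s7 L1-HIT; vc=[26,34]
#14 0x8a→b34/s2 VC-HIT; vc=[26,58]
#15 0xde→b55/s7 L1-HIT; vc=[26,58]

SEQ = [MISS, MISS, MISS, VC-HIT, VC-HIT, VC-HIT, MISS, MISS, L1-HIT, VC-HIT, VC-HIT, MISS, VC-HIT, L1-HIT, VC-HIT, L1-HIT]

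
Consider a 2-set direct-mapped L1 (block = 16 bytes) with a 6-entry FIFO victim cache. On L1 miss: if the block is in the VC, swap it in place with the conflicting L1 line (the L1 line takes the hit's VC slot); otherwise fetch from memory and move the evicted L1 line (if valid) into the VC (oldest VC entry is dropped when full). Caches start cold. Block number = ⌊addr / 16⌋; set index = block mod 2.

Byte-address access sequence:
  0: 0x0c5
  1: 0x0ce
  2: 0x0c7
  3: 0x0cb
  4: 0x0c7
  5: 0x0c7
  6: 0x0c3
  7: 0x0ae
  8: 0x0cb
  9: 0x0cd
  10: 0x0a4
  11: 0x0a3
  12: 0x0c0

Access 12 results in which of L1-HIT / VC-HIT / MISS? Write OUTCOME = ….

OUTCOME = VC-HIT

  [0] addr=0xc5 blk=12 s=0: MISS | VC []
  [1] addr=0xce blk=12 s=0: L1-HIT | VC []
  [2] addr=0xc7 blk=12 s=0: L1-HIT | VC []
  [3] addr=0xcb blk=12 s=0: L1-HIT | VC []
  [4] addr=0xc7 blk=12 s=0: L1-HIT | VC []
  [5] addr=0xc7 blk=12 s=0: L1-HIT | VC []
  [6] addr=0xc3 blk=12 s=0: L1-HIT | VC []
  [7] addr=0xae blk=10 s=0: MISS | VC [12]
  [8] addr=0xcb blk=12 s=0: VC-HIT | VC [10]
  [9] addr=0xcd blk=12 s=0: L1-HIT | VC [10]
  [10] addr=0xa4 blk=10 s=0: VC-HIT | VC [12]
  [11] addr=0xa3 blk=10 s=0: L1-HIT | VC [12]
  [12] addr=0xc0 blk=12 s=0: VC-HIT | VC [10]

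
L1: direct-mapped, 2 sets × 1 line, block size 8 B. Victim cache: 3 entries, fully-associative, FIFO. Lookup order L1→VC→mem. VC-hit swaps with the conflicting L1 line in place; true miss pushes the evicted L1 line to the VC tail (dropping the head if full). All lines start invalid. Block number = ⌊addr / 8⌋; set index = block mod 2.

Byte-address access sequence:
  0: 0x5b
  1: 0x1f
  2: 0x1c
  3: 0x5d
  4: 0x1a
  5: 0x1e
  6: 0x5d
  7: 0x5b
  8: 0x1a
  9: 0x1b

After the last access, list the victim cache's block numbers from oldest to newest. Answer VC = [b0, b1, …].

0: 0x5b (blk 11, set 1) → MISS  vc=[]
1: 0x1f (blk 3, set 1) → MISS  vc=[11]
2: 0x1c (blk 3, set 1) → L1-HIT  vc=[11]
3: 0x5d (blk 11, set 1) → VC-HIT  vc=[3]
4: 0x1a (blk 3, set 1) → VC-HIT  vc=[11]
5: 0x1e (blk 3, set 1) → L1-HIT  vc=[11]
6: 0x5d (blk 11, set 1) → VC-HIT  vc=[3]
7: 0x5b (blk 11, set 1) → L1-HIT  vc=[3]
8: 0x1a (blk 3, set 1) → VC-HIT  vc=[11]
9: 0x1b (blk 3, set 1) → L1-HIT  vc=[11]

VC = [11]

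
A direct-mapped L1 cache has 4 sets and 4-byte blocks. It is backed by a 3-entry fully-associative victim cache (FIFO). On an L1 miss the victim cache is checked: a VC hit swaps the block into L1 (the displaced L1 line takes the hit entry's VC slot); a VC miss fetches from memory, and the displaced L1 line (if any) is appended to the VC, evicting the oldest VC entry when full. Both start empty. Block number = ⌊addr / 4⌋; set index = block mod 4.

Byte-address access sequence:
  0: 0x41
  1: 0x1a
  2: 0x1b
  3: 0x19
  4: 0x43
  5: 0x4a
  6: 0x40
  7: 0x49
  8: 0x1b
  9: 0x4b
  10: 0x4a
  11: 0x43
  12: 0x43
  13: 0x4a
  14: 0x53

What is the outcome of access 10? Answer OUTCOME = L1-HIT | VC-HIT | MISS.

OUTCOME = L1-HIT

0: 0x41 (blk 16, set 0) → MISS  vc=[]
1: 0x1a (blk 6, set 2) → MISS  vc=[]
2: 0x1b (blk 6, set 2) → L1-HIT  vc=[]
3: 0x19 (blk 6, set 2) → L1-HIT  vc=[]
4: 0x43 (blk 16, set 0) → L1-HIT  vc=[]
5: 0x4a (blk 18, set 2) → MISS  vc=[6]
6: 0x40 (blk 16, set 0) → L1-HIT  vc=[6]
7: 0x49 (blk 18, set 2) → L1-HIT  vc=[6]
8: 0x1b (blk 6, set 2) → VC-HIT  vc=[18]
9: 0x4b (blk 18, set 2) → VC-HIT  vc=[6]
10: 0x4a (blk 18, set 2) → L1-HIT  vc=[6]
11: 0x43 (blk 16, set 0) → L1-HIT  vc=[6]
12: 0x43 (blk 16, set 0) → L1-HIT  vc=[6]
13: 0x4a (blk 18, set 2) → L1-HIT  vc=[6]
14: 0x53 (blk 20, set 0) → MISS  vc=[6, 16]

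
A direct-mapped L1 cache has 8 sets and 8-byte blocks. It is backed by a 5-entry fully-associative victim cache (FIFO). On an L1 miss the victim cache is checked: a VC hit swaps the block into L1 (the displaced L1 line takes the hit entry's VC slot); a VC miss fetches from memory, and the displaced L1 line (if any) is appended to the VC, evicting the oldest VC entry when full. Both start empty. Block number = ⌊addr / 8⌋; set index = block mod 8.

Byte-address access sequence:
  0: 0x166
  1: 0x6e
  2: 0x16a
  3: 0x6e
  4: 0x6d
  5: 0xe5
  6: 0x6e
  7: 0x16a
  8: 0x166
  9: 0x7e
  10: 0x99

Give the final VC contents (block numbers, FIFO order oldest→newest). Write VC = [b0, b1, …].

VC = [13, 28]

  [0] addr=0x166 blk=44 s=4: MISS | VC []
  [1] addr=0x6e blk=13 s=5: MISS | VC []
  [2] addr=0x16a blk=45 s=5: MISS | VC [13]
  [3] addr=0x6e blk=13 s=5: VC-HIT | VC [45]
  [4] addr=0x6d blk=13 s=5: L1-HIT | VC [45]
  [5] addr=0xe5 blk=28 s=4: MISS | VC [45, 44]
  [6] addr=0x6e blk=13 s=5: L1-HIT | VC [45, 44]
  [7] addr=0x16a blk=45 s=5: VC-HIT | VC [13, 44]
  [8] addr=0x166 blk=44 s=4: VC-HIT | VC [13, 28]
  [9] addr=0x7e blk=15 s=7: MISS | VC [13, 28]
  [10] addr=0x99 blk=19 s=3: MISS | VC [13, 28]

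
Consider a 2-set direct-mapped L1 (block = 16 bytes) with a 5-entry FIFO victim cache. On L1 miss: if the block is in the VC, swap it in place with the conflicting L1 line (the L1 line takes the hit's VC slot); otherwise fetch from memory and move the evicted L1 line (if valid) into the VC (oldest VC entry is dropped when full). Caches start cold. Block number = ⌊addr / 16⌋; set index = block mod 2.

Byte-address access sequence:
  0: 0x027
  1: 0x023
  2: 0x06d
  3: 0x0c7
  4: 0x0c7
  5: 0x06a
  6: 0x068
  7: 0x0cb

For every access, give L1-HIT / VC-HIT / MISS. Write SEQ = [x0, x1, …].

#0 0x27→b2/s0 MISS; vc=[]
#1 0x23→b2/s0 L1-HIT; vc=[]
#2 0x6d→b6/s0 MISS; vc=[2]
#3 0xc7→b12/s0 MISS; vc=[2,6]
#4 0xc7→b12/s0 L1-HIT; vc=[2,6]
#5 0x6a→b6/s0 VC-HIT; vc=[2,12]
#6 0x68→b6/s0 L1-HIT; vc=[2,12]
#7 0xcb→b12/s0 VC-HIT; vc=[2,6]

SEQ = [MISS, L1-HIT, MISS, MISS, L1-HIT, VC-HIT, L1-HIT, VC-HIT]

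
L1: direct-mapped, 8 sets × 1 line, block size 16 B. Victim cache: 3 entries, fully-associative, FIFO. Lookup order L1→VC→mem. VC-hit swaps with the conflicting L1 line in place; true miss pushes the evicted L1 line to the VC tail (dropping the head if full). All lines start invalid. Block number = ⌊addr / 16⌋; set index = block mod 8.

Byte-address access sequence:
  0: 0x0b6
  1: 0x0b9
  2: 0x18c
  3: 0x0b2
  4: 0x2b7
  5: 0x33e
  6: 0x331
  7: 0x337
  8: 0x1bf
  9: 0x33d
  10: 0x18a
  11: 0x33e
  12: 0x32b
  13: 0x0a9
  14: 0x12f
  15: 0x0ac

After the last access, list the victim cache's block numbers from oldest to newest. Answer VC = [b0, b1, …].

0: 0xb6 (blk 11, set 3) → MISS  vc=[]
1: 0xb9 (blk 11, set 3) → L1-HIT  vc=[]
2: 0x18c (blk 24, set 0) → MISS  vc=[]
3: 0xb2 (blk 11, set 3) → L1-HIT  vc=[]
4: 0x2b7 (blk 43, set 3) → MISS  vc=[11]
5: 0x33e (blk 51, set 3) → MISS  vc=[11, 43]
6: 0x331 (blk 51, set 3) → L1-HIT  vc=[11, 43]
7: 0x337 (blk 51, set 3) → L1-HIT  vc=[11, 43]
8: 0x1bf (blk 27, set 3) → MISS  vc=[11, 43, 51]
9: 0x33d (blk 51, set 3) → VC-HIT  vc=[11, 43, 27]
10: 0x18a (blk 24, set 0) → L1-HIT  vc=[11, 43, 27]
11: 0x33e (blk 51, set 3) → L1-HIT  vc=[11, 43, 27]
12: 0x32b (blk 50, set 2) → MISS  vc=[11, 43, 27]
13: 0xa9 (blk 10, set 2) → MISS  vc=[43, 27, 50]
14: 0x12f (blk 18, set 2) → MISS  vc=[27, 50, 10]
15: 0xac (blk 10, set 2) → VC-HIT  vc=[27, 50, 18]

VC = [27, 50, 18]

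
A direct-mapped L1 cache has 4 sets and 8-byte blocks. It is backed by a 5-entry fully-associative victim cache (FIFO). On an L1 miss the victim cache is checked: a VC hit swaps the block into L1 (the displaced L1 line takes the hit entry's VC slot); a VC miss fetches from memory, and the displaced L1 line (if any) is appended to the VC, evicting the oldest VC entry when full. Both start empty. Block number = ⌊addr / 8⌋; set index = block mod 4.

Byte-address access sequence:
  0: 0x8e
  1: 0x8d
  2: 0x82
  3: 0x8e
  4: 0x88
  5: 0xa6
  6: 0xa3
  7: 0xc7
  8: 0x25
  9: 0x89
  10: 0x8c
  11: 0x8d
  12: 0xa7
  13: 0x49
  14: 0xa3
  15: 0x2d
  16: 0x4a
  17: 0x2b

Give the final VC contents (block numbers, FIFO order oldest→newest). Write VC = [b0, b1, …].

VC = [16, 4, 24, 17, 9]

#0 0x8e→b17/s1 MISS; vc=[]
#1 0x8d→b17/s1 L1-HIT; vc=[]
#2 0x82→b16/s0 MISS; vc=[]
#3 0x8e→b17/s1 L1-HIT; vc=[]
#4 0x88→b17/s1 L1-HIT; vc=[]
#5 0xa6→b20/s0 MISS; vc=[16]
#6 0xa3→b20/s0 L1-HIT; vc=[16]
#7 0xc7→b24/s0 MISS; vc=[16,20]
#8 0x25→b4/s0 MISS; vc=[16,20,24]
#9 0x89→b17/s1 L1-HIT; vc=[16,20,24]
#10 0x8c→b17/s1 L1-HIT; vc=[16,20,24]
#11 0x8d→b17/s1 L1-HIT; vc=[16,20,24]
#12 0xa7→b20/s0 VC-HIT; vc=[16,4,24]
#13 0x49→b9/s1 MISS; vc=[16,4,24,17]
#14 0xa3→b20/s0 L1-HIT; vc=[16,4,24,17]
#15 0x2d→b5/s1 MISS; vc=[16,4,24,17,9]
#16 0x4a→b9/s1 VC-HIT; vc=[16,4,24,17,5]
#17 0x2b→b5/s1 VC-HIT; vc=[16,4,24,17,9]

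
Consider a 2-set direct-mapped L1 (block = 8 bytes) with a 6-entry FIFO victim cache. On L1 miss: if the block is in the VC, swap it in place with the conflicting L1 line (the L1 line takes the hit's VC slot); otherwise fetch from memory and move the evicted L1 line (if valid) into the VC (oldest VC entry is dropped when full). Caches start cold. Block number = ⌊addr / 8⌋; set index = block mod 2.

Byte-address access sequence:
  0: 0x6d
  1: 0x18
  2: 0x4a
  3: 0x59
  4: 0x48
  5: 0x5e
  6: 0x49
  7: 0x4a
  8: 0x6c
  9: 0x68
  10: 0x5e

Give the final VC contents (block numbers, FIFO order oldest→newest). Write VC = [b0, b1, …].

VC = [9, 3, 13]

  [0] addr=0x6d blk=13 s=1: MISS | VC []
  [1] addr=0x18 blk=3 s=1: MISS | VC [13]
  [2] addr=0x4a blk=9 s=1: MISS | VC [13, 3]
  [3] addr=0x59 blk=11 s=1: MISS | VC [13, 3, 9]
  [4] addr=0x48 blk=9 s=1: VC-HIT | VC [13, 3, 11]
  [5] addr=0x5e blk=11 s=1: VC-HIT | VC [13, 3, 9]
  [6] addr=0x49 blk=9 s=1: VC-HIT | VC [13, 3, 11]
  [7] addr=0x4a blk=9 s=1: L1-HIT | VC [13, 3, 11]
  [8] addr=0x6c blk=13 s=1: VC-HIT | VC [9, 3, 11]
  [9] addr=0x68 blk=13 s=1: L1-HIT | VC [9, 3, 11]
  [10] addr=0x5e blk=11 s=1: VC-HIT | VC [9, 3, 13]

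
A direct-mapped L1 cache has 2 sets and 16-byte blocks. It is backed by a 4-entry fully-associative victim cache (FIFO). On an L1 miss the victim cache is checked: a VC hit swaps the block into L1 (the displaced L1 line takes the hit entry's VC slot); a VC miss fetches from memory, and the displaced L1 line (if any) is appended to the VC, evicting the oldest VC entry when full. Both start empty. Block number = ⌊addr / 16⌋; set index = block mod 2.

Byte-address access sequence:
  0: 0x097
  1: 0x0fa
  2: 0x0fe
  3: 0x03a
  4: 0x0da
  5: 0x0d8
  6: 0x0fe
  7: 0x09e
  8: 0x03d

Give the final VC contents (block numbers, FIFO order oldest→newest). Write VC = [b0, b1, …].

VC = [15, 13, 9]

#0 0x97→b9/s1 MISS; vc=[]
#1 0xfa→b15/s1 MISS; vc=[9]
#2 0xfe→b15/s1 L1-HIT; vc=[9]
#3 0x3a→b3/s1 MISS; vc=[9,15]
#4 0xda→b13/s1 MISS; vc=[9,15,3]
#5 0xd8→b13/s1 L1-HIT; vc=[9,15,3]
#6 0xfe→b15/s1 VC-HIT; vc=[9,13,3]
#7 0x9e→b9/s1 VC-HIT; vc=[15,13,3]
#8 0x3d→b3/s1 VC-HIT; vc=[15,13,9]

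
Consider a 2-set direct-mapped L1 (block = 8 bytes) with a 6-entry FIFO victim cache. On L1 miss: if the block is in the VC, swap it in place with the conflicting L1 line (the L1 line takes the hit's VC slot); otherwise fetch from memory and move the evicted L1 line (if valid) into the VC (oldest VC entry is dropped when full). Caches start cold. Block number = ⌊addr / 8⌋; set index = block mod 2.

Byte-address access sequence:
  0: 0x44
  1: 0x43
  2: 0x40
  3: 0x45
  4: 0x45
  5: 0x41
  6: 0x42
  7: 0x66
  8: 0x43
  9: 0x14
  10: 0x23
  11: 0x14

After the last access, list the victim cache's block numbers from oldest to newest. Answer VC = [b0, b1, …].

#0 0x44→b8/s0 MISS; vc=[]
#1 0x43→b8/s0 L1-HIT; vc=[]
#2 0x40→b8/s0 L1-HIT; vc=[]
#3 0x45→b8/s0 L1-HIT; vc=[]
#4 0x45→b8/s0 L1-HIT; vc=[]
#5 0x41→b8/s0 L1-HIT; vc=[]
#6 0x42→b8/s0 L1-HIT; vc=[]
#7 0x66→b12/s0 MISS; vc=[8]
#8 0x43→b8/s0 VC-HIT; vc=[12]
#9 0x14→b2/s0 MISS; vc=[12,8]
#10 0x23→b4/s0 MISS; vc=[12,8,2]
#11 0x14→b2/s0 VC-HIT; vc=[12,8,4]

VC = [12, 8, 4]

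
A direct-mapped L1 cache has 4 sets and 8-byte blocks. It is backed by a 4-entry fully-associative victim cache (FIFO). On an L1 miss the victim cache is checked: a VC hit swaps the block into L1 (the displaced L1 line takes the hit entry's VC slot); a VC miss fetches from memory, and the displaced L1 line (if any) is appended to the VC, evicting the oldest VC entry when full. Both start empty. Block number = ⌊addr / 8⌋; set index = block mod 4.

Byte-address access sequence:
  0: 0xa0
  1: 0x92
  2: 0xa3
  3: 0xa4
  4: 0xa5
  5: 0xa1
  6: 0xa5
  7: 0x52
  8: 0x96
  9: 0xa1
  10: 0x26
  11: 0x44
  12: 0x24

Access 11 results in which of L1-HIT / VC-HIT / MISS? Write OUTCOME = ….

OUTCOME = MISS

#0 0xa0→b20/s0 MISS; vc=[]
#1 0x92→b18/s2 MISS; vc=[]
#2 0xa3→b20/s0 L1-HIT; vc=[]
#3 0xa4→b20/s0 L1-HIT; vc=[]
#4 0xa5→b20/s0 L1-HIT; vc=[]
#5 0xa1→b20/s0 L1-HIT; vc=[]
#6 0xa5→b20/s0 L1-HIT; vc=[]
#7 0x52→b10/s2 MISS; vc=[18]
#8 0x96→b18/s2 VC-HIT; vc=[10]
#9 0xa1→b20/s0 L1-HIT; vc=[10]
#10 0x26→b4/s0 MISS; vc=[10,20]
#11 0x44→b8/s0 MISS; vc=[10,20,4]
#12 0x24→b4/s0 VC-HIT; vc=[10,20,8]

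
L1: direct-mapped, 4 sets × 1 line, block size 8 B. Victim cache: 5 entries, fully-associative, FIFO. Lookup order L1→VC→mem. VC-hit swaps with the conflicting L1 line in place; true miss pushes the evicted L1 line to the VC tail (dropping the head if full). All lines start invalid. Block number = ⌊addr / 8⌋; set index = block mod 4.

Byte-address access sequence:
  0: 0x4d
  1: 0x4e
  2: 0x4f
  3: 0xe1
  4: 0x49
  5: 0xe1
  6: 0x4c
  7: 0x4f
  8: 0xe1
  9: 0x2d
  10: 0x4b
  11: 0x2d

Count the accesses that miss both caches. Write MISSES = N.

0: 0x4d (blk 9, set 1) → MISS  vc=[]
1: 0x4e (blk 9, set 1) → L1-HIT  vc=[]
2: 0x4f (blk 9, set 1) → L1-HIT  vc=[]
3: 0xe1 (blk 28, set 0) → MISS  vc=[]
4: 0x49 (blk 9, set 1) → L1-HIT  vc=[]
5: 0xe1 (blk 28, set 0) → L1-HIT  vc=[]
6: 0x4c (blk 9, set 1) → L1-HIT  vc=[]
7: 0x4f (blk 9, set 1) → L1-HIT  vc=[]
8: 0xe1 (blk 28, set 0) → L1-HIT  vc=[]
9: 0x2d (blk 5, set 1) → MISS  vc=[9]
10: 0x4b (blk 9, set 1) → VC-HIT  vc=[5]
11: 0x2d (blk 5, set 1) → VC-HIT  vc=[9]

MISSES = 3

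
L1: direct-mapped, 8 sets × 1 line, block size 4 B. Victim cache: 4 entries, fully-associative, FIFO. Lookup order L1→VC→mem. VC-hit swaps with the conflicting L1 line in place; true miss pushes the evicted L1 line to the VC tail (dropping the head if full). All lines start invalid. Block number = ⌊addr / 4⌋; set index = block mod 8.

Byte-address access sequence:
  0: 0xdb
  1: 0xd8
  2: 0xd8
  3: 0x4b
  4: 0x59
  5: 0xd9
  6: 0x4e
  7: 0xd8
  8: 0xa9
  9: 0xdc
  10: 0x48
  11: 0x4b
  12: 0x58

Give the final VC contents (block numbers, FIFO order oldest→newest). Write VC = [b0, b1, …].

0: 0xdb (blk 54, set 6) → MISS  vc=[]
1: 0xd8 (blk 54, set 6) → L1-HIT  vc=[]
2: 0xd8 (blk 54, set 6) → L1-HIT  vc=[]
3: 0x4b (blk 18, set 2) → MISS  vc=[]
4: 0x59 (blk 22, set 6) → MISS  vc=[54]
5: 0xd9 (blk 54, set 6) → VC-HIT  vc=[22]
6: 0x4e (blk 19, set 3) → MISS  vc=[22]
7: 0xd8 (blk 54, set 6) → L1-HIT  vc=[22]
8: 0xa9 (blk 42, set 2) → MISS  vc=[22, 18]
9: 0xdc (blk 55, set 7) → MISS  vc=[22, 18]
10: 0x48 (blk 18, set 2) → VC-HIT  vc=[22, 42]
11: 0x4b (blk 18, set 2) → L1-HIT  vc=[22, 42]
12: 0x58 (blk 22, set 6) → VC-HIT  vc=[54, 42]

VC = [54, 42]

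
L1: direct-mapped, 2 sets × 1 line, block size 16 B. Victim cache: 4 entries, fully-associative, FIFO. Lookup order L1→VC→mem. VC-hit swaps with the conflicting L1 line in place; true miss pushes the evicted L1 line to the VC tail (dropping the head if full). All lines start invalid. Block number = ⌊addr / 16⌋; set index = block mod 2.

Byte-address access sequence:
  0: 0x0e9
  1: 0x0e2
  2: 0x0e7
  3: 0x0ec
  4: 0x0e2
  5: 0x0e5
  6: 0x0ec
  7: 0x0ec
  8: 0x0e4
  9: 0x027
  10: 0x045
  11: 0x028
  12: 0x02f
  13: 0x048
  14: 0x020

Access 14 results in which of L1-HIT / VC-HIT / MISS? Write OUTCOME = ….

OUTCOME = VC-HIT

0: 0xe9 (blk 14, set 0) → MISS  vc=[]
1: 0xe2 (blk 14, set 0) → L1-HIT  vc=[]
2: 0xe7 (blk 14, set 0) → L1-HIT  vc=[]
3: 0xec (blk 14, set 0) → L1-HIT  vc=[]
4: 0xe2 (blk 14, set 0) → L1-HIT  vc=[]
5: 0xe5 (blk 14, set 0) → L1-HIT  vc=[]
6: 0xec (blk 14, set 0) → L1-HIT  vc=[]
7: 0xec (blk 14, set 0) → L1-HIT  vc=[]
8: 0xe4 (blk 14, set 0) → L1-HIT  vc=[]
9: 0x27 (blk 2, set 0) → MISS  vc=[14]
10: 0x45 (blk 4, set 0) → MISS  vc=[14, 2]
11: 0x28 (blk 2, set 0) → VC-HIT  vc=[14, 4]
12: 0x2f (blk 2, set 0) → L1-HIT  vc=[14, 4]
13: 0x48 (blk 4, set 0) → VC-HIT  vc=[14, 2]
14: 0x20 (blk 2, set 0) → VC-HIT  vc=[14, 4]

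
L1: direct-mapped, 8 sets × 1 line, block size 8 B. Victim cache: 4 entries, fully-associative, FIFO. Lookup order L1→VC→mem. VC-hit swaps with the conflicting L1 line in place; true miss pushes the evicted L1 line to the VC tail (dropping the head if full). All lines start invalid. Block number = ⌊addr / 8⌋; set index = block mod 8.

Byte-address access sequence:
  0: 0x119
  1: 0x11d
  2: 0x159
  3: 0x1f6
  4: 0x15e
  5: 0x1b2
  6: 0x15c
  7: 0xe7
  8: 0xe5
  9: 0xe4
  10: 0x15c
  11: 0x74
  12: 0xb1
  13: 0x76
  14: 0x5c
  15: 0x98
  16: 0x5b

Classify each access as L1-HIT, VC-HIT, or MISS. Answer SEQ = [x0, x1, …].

SEQ = [MISS, L1-HIT, MISS, MISS, L1-HIT, MISS, L1-HIT, MISS, L1-HIT, L1-HIT, L1-HIT, MISS, MISS, VC-HIT, MISS, MISS, VC-HIT]

#0 0x119→b35/s3 MISS; vc=[]
#1 0x11d→b35/s3 L1-HIT; vc=[]
#2 0x159→b43/s3 MISS; vc=[35]
#3 0x1f6→b62/s6 MISS; vc=[35]
#4 0x15e→b43/s3 L1-HIT; vc=[35]
#5 0x1b2→b54/s6 MISS; vc=[35,62]
#6 0x15c→b43/s3 L1-HIT; vc=[35,62]
#7 0xe7→b28/s4 MISS; vc=[35,62]
#8 0xe5→b28/s4 L1-HIT; vc=[35,62]
#9 0xe4→b28/s4 L1-HIT; vc=[35,62]
#10 0x15c→b43/s3 L1-HIT; vc=[35,62]
#11 0x74→b14/s6 MISS; vc=[35,62,54]
#12 0xb1→b22/s6 MISS; vc=[35,62,54,14]
#13 0x76→b14/s6 VC-HIT; vc=[35,62,54,22]
#14 0x5c→b11/s3 MISS; vc=[62,54,22,43]
#15 0x98→b19/s3 MISS; vc=[54,22,43,11]
#16 0x5b→b11/s3 VC-HIT; vc=[54,22,43,19]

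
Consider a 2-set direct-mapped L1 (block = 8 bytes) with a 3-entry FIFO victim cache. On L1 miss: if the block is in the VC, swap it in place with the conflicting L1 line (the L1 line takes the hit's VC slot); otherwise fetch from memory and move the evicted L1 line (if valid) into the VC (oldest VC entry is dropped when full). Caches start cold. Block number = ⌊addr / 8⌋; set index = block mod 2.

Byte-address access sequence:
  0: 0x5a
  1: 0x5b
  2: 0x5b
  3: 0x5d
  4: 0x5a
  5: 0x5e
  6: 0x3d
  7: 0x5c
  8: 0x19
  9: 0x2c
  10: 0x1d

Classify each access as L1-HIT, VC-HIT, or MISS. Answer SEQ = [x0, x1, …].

SEQ = [MISS, L1-HIT, L1-HIT, L1-HIT, L1-HIT, L1-HIT, MISS, VC-HIT, MISS, MISS, VC-HIT]

#0 0x5a→b11/s1 MISS; vc=[]
#1 0x5b→b11/s1 L1-HIT; vc=[]
#2 0x5b→b11/s1 L1-HIT; vc=[]
#3 0x5d→b11/s1 L1-HIT; vc=[]
#4 0x5a→b11/s1 L1-HIT; vc=[]
#5 0x5e→b11/s1 L1-HIT; vc=[]
#6 0x3d→b7/s1 MISS; vc=[11]
#7 0x5c→b11/s1 VC-HIT; vc=[7]
#8 0x19→b3/s1 MISS; vc=[7,11]
#9 0x2c→b5/s1 MISS; vc=[7,11,3]
#10 0x1d→b3/s1 VC-HIT; vc=[7,11,5]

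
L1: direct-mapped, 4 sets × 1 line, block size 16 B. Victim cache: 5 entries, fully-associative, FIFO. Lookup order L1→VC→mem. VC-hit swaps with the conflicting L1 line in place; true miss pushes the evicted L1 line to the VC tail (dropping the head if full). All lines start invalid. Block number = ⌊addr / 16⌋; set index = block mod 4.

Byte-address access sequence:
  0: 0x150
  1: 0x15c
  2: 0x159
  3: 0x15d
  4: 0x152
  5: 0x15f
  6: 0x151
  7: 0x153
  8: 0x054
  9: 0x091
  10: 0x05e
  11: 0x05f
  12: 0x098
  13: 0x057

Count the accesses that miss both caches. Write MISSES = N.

0: 0x150 (blk 21, set 1) → MISS  vc=[]
1: 0x15c (blk 21, set 1) → L1-HIT  vc=[]
2: 0x159 (blk 21, set 1) → L1-HIT  vc=[]
3: 0x15d (blk 21, set 1) → L1-HIT  vc=[]
4: 0x152 (blk 21, set 1) → L1-HIT  vc=[]
5: 0x15f (blk 21, set 1) → L1-HIT  vc=[]
6: 0x151 (blk 21, set 1) → L1-HIT  vc=[]
7: 0x153 (blk 21, set 1) → L1-HIT  vc=[]
8: 0x54 (blk 5, set 1) → MISS  vc=[21]
9: 0x91 (blk 9, set 1) → MISS  vc=[21, 5]
10: 0x5e (blk 5, set 1) → VC-HIT  vc=[21, 9]
11: 0x5f (blk 5, set 1) → L1-HIT  vc=[21, 9]
12: 0x98 (blk 9, set 1) → VC-HIT  vc=[21, 5]
13: 0x57 (blk 5, set 1) → VC-HIT  vc=[21, 9]

MISSES = 3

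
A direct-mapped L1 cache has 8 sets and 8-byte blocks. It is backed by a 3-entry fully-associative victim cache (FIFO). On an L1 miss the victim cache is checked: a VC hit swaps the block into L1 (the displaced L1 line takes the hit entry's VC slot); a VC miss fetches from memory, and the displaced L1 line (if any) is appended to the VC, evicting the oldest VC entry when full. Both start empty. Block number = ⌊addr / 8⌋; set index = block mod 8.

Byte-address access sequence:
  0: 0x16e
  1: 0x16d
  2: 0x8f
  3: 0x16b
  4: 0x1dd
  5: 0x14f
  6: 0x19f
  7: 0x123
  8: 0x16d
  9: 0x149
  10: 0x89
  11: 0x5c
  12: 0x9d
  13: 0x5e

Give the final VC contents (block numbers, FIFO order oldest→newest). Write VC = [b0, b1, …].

VC = [59, 51, 19]

#0 0x16e→b45/s5 MISS; vc=[]
#1 0x16d→b45/s5 L1-HIT; vc=[]
#2 0x8f→b17/s1 MISS; vc=[]
#3 0x16b→b45/s5 L1-HIT; vc=[]
#4 0x1dd→b59/s3 MISS; vc=[]
#5 0x14f→b41/s1 MISS; vc=[17]
#6 0x19f→b51/s3 MISS; vc=[17,59]
#7 0x123→b36/s4 MISS; vc=[17,59]
#8 0x16d→b45/s5 L1-HIT; vc=[17,59]
#9 0x149→b41/s1 L1-HIT; vc=[17,59]
#10 0x89→b17/s1 VC-HIT; vc=[41,59]
#11 0x5c→b11/s3 MISS; vc=[41,59,51]
#12 0x9d→b19/s3 MISS; vc=[59,51,11]
#13 0x5e→b11/s3 VC-HIT; vc=[59,51,19]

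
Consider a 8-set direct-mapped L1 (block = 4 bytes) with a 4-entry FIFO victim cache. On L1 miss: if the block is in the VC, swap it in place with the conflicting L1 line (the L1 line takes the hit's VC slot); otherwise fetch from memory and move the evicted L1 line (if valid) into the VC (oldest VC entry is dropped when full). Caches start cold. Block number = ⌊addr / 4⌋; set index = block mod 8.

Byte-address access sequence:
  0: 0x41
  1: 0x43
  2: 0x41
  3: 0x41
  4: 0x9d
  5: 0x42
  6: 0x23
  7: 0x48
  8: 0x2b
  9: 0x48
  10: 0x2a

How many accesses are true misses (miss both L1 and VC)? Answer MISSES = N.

#0 0x41→b16/s0 MISS; vc=[]
#1 0x43→b16/s0 L1-HIT; vc=[]
#2 0x41→b16/s0 L1-HIT; vc=[]
#3 0x41→b16/s0 L1-HIT; vc=[]
#4 0x9d→b39/s7 MISS; vc=[]
#5 0x42→b16/s0 L1-HIT; vc=[]
#6 0x23→b8/s0 MISS; vc=[16]
#7 0x48→b18/s2 MISS; vc=[16]
#8 0x2b→b10/s2 MISS; vc=[16,18]
#9 0x48→b18/s2 VC-HIT; vc=[16,10]
#10 0x2a→b10/s2 VC-HIT; vc=[16,18]

MISSES = 5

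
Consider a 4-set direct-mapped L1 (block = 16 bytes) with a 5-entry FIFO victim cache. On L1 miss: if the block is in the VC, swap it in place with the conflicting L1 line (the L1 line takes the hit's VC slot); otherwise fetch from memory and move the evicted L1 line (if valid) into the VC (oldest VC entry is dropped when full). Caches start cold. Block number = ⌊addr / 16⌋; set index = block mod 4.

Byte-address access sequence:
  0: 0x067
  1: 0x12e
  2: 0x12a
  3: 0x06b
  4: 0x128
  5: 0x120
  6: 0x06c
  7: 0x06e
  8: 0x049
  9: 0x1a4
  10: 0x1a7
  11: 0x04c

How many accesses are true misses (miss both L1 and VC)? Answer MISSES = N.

MISSES = 4

0: 0x67 (blk 6, set 2) → MISS  vc=[]
1: 0x12e (blk 18, set 2) → MISS  vc=[6]
2: 0x12a (blk 18, set 2) → L1-HIT  vc=[6]
3: 0x6b (blk 6, set 2) → VC-HIT  vc=[18]
4: 0x128 (blk 18, set 2) → VC-HIT  vc=[6]
5: 0x120 (blk 18, set 2) → L1-HIT  vc=[6]
6: 0x6c (blk 6, set 2) → VC-HIT  vc=[18]
7: 0x6e (blk 6, set 2) → L1-HIT  vc=[18]
8: 0x49 (blk 4, set 0) → MISS  vc=[18]
9: 0x1a4 (blk 26, set 2) → MISS  vc=[18, 6]
10: 0x1a7 (blk 26, set 2) → L1-HIT  vc=[18, 6]
11: 0x4c (blk 4, set 0) → L1-HIT  vc=[18, 6]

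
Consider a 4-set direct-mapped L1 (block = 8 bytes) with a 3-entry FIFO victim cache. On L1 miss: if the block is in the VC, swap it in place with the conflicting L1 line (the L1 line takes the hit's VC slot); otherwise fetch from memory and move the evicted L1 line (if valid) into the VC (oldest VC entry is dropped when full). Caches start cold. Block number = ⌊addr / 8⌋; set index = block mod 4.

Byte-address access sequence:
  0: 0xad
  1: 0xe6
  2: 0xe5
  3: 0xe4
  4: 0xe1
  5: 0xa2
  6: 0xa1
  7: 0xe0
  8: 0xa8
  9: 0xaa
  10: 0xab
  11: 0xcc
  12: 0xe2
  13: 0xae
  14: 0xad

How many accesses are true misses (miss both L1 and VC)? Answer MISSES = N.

#0 0xad→b21/s1 MISS; vc=[]
#1 0xe6→b28/s0 MISS; vc=[]
#2 0xe5→b28/s0 L1-HIT; vc=[]
#3 0xe4→b28/s0 L1-HIT; vc=[]
#4 0xe1→b28/s0 L1-HIT; vc=[]
#5 0xa2→b20/s0 MISS; vc=[28]
#6 0xa1→b20/s0 L1-HIT; vc=[28]
#7 0xe0→b28/s0 VC-HIT; vc=[20]
#8 0xa8→b21/s1 L1-HIT; vc=[20]
#9 0xaa→b21/s1 L1-HIT; vc=[20]
#10 0xab→b21/s1 L1-HIT; vc=[20]
#11 0xcc→b25/s1 MISS; vc=[20,21]
#12 0xe2→b28/s0 L1-HIT; vc=[20,21]
#13 0xae→b21/s1 VC-HIT; vc=[20,25]
#14 0xad→b21/s1 L1-HIT; vc=[20,25]

MISSES = 4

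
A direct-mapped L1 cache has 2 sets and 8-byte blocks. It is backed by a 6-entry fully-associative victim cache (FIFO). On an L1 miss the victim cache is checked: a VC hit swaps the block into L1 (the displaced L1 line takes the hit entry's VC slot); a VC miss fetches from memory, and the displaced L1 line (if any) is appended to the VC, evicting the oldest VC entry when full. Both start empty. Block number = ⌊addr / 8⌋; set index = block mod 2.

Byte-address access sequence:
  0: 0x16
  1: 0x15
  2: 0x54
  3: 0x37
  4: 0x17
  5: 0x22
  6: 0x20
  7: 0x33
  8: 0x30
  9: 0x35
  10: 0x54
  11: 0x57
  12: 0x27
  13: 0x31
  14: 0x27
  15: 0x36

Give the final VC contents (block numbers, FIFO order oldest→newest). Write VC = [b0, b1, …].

  [0] addr=0x16 blk=2 s=0: MISS | VC []
  [1] addr=0x15 blk=2 s=0: L1-HIT | VC []
  [2] addr=0x54 blk=10 s=0: MISS | VC [2]
  [3] addr=0x37 blk=6 s=0: MISS | VC [2, 10]
  [4] addr=0x17 blk=2 s=0: VC-HIT | VC [6, 10]
  [5] addr=0x22 blk=4 s=0: MISS | VC [6, 10, 2]
  [6] addr=0x20 blk=4 s=0: L1-HIT | VC [6, 10, 2]
  [7] addr=0x33 blk=6 s=0: VC-HIT | VC [4, 10, 2]
  [8] addr=0x30 blk=6 s=0: L1-HIT | VC [4, 10, 2]
  [9] addr=0x35 blk=6 s=0: L1-HIT | VC [4, 10, 2]
  [10] addr=0x54 blk=10 s=0: VC-HIT | VC [4, 6, 2]
  [11] addr=0x57 blk=10 s=0: L1-HIT | VC [4, 6, 2]
  [12] addr=0x27 blk=4 s=0: VC-HIT | VC [10, 6, 2]
  [13] addr=0x31 blk=6 s=0: VC-HIT | VC [10, 4, 2]
  [14] addr=0x27 blk=4 s=0: VC-HIT | VC [10, 6, 2]
  [15] addr=0x36 blk=6 s=0: VC-HIT | VC [10, 4, 2]

VC = [10, 4, 2]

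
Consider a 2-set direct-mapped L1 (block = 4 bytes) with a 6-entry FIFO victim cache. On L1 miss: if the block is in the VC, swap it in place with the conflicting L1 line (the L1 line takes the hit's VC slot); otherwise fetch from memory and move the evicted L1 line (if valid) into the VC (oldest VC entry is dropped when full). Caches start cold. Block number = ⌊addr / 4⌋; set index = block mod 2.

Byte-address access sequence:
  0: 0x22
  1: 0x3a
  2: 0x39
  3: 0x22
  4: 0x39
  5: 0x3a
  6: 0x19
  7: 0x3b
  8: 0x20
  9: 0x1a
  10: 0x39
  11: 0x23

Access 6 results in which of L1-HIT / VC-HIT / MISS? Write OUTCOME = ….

  [0] addr=0x22 blk=8 s=0: MISS | VC []
  [1] addr=0x3a blk=14 s=0: MISS | VC [8]
  [2] addr=0x39 blk=14 s=0: L1-HIT | VC [8]
  [3] addr=0x22 blk=8 s=0: VC-HIT | VC [14]
  [4] addr=0x39 blk=14 s=0: VC-HIT | VC [8]
  [5] addr=0x3a blk=14 s=0: L1-HIT | VC [8]
  [6] addr=0x19 blk=6 s=0: MISS | VC [8, 14]
  [7] addr=0x3b blk=14 s=0: VC-HIT | VC [8, 6]
  [8] addr=0x20 blk=8 s=0: VC-HIT | VC [14, 6]
  [9] addr=0x1a blk=6 s=0: VC-HIT | VC [14, 8]
  [10] addr=0x39 blk=14 s=0: VC-HIT | VC [6, 8]
  [11] addr=0x23 blk=8 s=0: VC-HIT | VC [6, 14]

OUTCOME = MISS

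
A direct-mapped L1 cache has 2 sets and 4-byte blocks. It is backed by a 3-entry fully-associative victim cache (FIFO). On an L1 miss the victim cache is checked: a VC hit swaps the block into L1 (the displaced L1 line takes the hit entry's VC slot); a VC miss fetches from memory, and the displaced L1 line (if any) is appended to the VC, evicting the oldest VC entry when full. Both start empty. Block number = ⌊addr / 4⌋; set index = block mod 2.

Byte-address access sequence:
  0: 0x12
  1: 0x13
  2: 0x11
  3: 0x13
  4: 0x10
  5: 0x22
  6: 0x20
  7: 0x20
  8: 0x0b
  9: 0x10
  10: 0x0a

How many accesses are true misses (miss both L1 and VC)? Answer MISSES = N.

MISSES = 3

#0 0x12→b4/s0 MISS; vc=[]
#1 0x13→b4/s0 L1-HIT; vc=[]
#2 0x11→b4/s0 L1-HIT; vc=[]
#3 0x13→b4/s0 L1-HIT; vc=[]
#4 0x10→b4/s0 L1-HIT; vc=[]
#5 0x22→b8/s0 MISS; vc=[4]
#6 0x20→b8/s0 L1-HIT; vc=[4]
#7 0x20→b8/s0 L1-HIT; vc=[4]
#8 0xb→b2/s0 MISS; vc=[4,8]
#9 0x10→b4/s0 VC-HIT; vc=[2,8]
#10 0xa→b2/s0 VC-HIT; vc=[4,8]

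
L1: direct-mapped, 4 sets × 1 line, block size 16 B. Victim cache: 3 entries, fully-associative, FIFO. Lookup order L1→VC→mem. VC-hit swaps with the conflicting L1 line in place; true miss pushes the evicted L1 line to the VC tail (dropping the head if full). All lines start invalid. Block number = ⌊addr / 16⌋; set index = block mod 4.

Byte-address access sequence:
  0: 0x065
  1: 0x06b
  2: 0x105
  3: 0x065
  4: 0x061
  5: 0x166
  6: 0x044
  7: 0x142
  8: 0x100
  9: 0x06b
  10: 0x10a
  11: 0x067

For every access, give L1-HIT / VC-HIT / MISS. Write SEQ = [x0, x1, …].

SEQ = [MISS, L1-HIT, MISS, L1-HIT, L1-HIT, MISS, MISS, MISS, VC-HIT, VC-HIT, L1-HIT, L1-HIT]

  [0] addr=0x65 blk=6 s=2: MISS | VC []
  [1] addr=0x6b blk=6 s=2: L1-HIT | VC []
  [2] addr=0x105 blk=16 s=0: MISS | VC []
  [3] addr=0x65 blk=6 s=2: L1-HIT | VC []
  [4] addr=0x61 blk=6 s=2: L1-HIT | VC []
  [5] addr=0x166 blk=22 s=2: MISS | VC [6]
  [6] addr=0x44 blk=4 s=0: MISS | VC [6, 16]
  [7] addr=0x142 blk=20 s=0: MISS | VC [6, 16, 4]
  [8] addr=0x100 blk=16 s=0: VC-HIT | VC [6, 20, 4]
  [9] addr=0x6b blk=6 s=2: VC-HIT | VC [22, 20, 4]
  [10] addr=0x10a blk=16 s=0: L1-HIT | VC [22, 20, 4]
  [11] addr=0x67 blk=6 s=2: L1-HIT | VC [22, 20, 4]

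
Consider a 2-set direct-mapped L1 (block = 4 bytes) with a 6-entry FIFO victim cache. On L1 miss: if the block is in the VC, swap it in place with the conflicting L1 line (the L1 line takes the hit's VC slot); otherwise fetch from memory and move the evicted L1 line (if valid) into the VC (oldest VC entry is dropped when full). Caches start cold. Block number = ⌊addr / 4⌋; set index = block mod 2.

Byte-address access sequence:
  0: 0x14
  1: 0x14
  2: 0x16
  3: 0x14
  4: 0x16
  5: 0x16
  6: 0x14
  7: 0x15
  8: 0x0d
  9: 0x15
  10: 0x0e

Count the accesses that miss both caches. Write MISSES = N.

MISSES = 2

  [0] addr=0x14 blk=5 s=1: MISS | VC []
  [1] addr=0x14 blk=5 s=1: L1-HIT | VC []
  [2] addr=0x16 blk=5 s=1: L1-HIT | VC []
  [3] addr=0x14 blk=5 s=1: L1-HIT | VC []
  [4] addr=0x16 blk=5 s=1: L1-HIT | VC []
  [5] addr=0x16 blk=5 s=1: L1-HIT | VC []
  [6] addr=0x14 blk=5 s=1: L1-HIT | VC []
  [7] addr=0x15 blk=5 s=1: L1-HIT | VC []
  [8] addr=0xd blk=3 s=1: MISS | VC [5]
  [9] addr=0x15 blk=5 s=1: VC-HIT | VC [3]
  [10] addr=0xe blk=3 s=1: VC-HIT | VC [5]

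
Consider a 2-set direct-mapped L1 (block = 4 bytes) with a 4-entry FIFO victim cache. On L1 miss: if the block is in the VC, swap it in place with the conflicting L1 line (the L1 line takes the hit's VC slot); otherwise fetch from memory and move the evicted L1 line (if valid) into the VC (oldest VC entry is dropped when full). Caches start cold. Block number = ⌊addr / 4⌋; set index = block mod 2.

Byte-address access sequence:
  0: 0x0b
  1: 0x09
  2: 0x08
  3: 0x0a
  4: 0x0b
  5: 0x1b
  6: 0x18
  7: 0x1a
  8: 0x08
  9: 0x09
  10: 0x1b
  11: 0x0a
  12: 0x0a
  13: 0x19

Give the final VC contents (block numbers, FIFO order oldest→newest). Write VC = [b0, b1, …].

#0 0xb→b2/s0 MISS; vc=[]
#1 0x9→b2/s0 L1-HIT; vc=[]
#2 0x8→b2/s0 L1-HIT; vc=[]
#3 0xa→b2/s0 L1-HIT; vc=[]
#4 0xb→b2/s0 L1-HIT; vc=[]
#5 0x1b→b6/s0 MISS; vc=[2]
#6 0x18→b6/s0 L1-HIT; vc=[2]
#7 0x1a→b6/s0 L1-HIT; vc=[2]
#8 0x8→b2/s0 VC-HIT; vc=[6]
#9 0x9→b2/s0 L1-HIT; vc=[6]
#10 0x1b→b6/s0 VC-HIT; vc=[2]
#11 0xa→b2/s0 VC-HIT; vc=[6]
#12 0xa→b2/s0 L1-HIT; vc=[6]
#13 0x19→b6/s0 VC-HIT; vc=[2]

VC = [2]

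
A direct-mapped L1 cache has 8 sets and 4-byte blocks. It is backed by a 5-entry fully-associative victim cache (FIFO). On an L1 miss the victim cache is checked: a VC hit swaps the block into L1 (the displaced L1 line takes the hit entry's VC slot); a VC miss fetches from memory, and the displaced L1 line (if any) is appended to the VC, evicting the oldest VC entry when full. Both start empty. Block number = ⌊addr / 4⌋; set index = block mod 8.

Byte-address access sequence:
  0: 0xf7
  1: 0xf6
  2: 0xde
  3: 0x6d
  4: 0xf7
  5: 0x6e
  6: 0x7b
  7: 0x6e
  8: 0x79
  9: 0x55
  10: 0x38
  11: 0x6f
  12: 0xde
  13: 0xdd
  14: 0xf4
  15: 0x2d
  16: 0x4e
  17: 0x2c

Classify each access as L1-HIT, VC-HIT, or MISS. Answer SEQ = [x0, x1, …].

SEQ = [MISS, L1-HIT, MISS, MISS, L1-HIT, L1-HIT, MISS, L1-HIT, L1-HIT, MISS, MISS, L1-HIT, L1-HIT, L1-HIT, VC-HIT, MISS, MISS, VC-HIT]

  [0] addr=0xf7 blk=61 s=5: MISS | VC []
  [1] addr=0xf6 blk=61 s=5: L1-HIT | VC []
  [2] addr=0xde blk=55 s=7: MISS | VC []
  [3] addr=0x6d blk=27 s=3: MISS | VC []
  [4] addr=0xf7 blk=61 s=5: L1-HIT | VC []
  [5] addr=0x6e blk=27 s=3: L1-HIT | VC []
  [6] addr=0x7b blk=30 s=6: MISS | VC []
  [7] addr=0x6e blk=27 s=3: L1-HIT | VC []
  [8] addr=0x79 blk=30 s=6: L1-HIT | VC []
  [9] addr=0x55 blk=21 s=5: MISS | VC [61]
  [10] addr=0x38 blk=14 s=6: MISS | VC [61, 30]
  [11] addr=0x6f blk=27 s=3: L1-HIT | VC [61, 30]
  [12] addr=0xde blk=55 s=7: L1-HIT | VC [61, 30]
  [13] addr=0xdd blk=55 s=7: L1-HIT | VC [61, 30]
  [14] addr=0xf4 blk=61 s=5: VC-HIT | VC [21, 30]
  [15] addr=0x2d blk=11 s=3: MISS | VC [21, 30, 27]
  [16] addr=0x4e blk=19 s=3: MISS | VC [21, 30, 27, 11]
  [17] addr=0x2c blk=11 s=3: VC-HIT | VC [21, 30, 27, 19]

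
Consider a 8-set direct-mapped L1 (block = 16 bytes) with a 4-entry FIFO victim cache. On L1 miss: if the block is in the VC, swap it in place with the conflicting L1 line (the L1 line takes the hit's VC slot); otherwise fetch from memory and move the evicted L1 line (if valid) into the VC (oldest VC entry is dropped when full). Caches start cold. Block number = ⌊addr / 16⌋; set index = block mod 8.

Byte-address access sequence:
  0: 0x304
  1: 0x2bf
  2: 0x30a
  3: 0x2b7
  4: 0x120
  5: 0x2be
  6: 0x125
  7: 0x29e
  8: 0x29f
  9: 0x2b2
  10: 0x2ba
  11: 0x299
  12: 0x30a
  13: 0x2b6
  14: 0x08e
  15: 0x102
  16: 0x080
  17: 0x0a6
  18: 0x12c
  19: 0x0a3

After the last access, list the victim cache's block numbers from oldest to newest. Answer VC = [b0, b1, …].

0: 0x304 (blk 48, set 0) → MISS  vc=[]
1: 0x2bf (blk 43, set 3) → MISS  vc=[]
2: 0x30a (blk 48, set 0) → L1-HIT  vc=[]
3: 0x2b7 (blk 43, set 3) → L1-HIT  vc=[]
4: 0x120 (blk 18, set 2) → MISS  vc=[]
5: 0x2be (blk 43, set 3) → L1-HIT  vc=[]
6: 0x125 (blk 18, set 2) → L1-HIT  vc=[]
7: 0x29e (blk 41, set 1) → MISS  vc=[]
8: 0x29f (blk 41, set 1) → L1-HIT  vc=[]
9: 0x2b2 (blk 43, set 3) → L1-HIT  vc=[]
10: 0x2ba (blk 43, set 3) → L1-HIT  vc=[]
11: 0x299 (blk 41, set 1) → L1-HIT  vc=[]
12: 0x30a (blk 48, set 0) → L1-HIT  vc=[]
13: 0x2b6 (blk 43, set 3) → L1-HIT  vc=[]
14: 0x8e (blk 8, set 0) → MISS  vc=[48]
15: 0x102 (blk 16, set 0) → MISS  vc=[48, 8]
16: 0x80 (blk 8, set 0) → VC-HIT  vc=[48, 16]
17: 0xa6 (blk 10, set 2) → MISS  vc=[48, 16, 18]
18: 0x12c (blk 18, set 2) → VC-HIT  vc=[48, 16, 10]
19: 0xa3 (blk 10, set 2) → VC-HIT  vc=[48, 16, 18]

VC = [48, 16, 18]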